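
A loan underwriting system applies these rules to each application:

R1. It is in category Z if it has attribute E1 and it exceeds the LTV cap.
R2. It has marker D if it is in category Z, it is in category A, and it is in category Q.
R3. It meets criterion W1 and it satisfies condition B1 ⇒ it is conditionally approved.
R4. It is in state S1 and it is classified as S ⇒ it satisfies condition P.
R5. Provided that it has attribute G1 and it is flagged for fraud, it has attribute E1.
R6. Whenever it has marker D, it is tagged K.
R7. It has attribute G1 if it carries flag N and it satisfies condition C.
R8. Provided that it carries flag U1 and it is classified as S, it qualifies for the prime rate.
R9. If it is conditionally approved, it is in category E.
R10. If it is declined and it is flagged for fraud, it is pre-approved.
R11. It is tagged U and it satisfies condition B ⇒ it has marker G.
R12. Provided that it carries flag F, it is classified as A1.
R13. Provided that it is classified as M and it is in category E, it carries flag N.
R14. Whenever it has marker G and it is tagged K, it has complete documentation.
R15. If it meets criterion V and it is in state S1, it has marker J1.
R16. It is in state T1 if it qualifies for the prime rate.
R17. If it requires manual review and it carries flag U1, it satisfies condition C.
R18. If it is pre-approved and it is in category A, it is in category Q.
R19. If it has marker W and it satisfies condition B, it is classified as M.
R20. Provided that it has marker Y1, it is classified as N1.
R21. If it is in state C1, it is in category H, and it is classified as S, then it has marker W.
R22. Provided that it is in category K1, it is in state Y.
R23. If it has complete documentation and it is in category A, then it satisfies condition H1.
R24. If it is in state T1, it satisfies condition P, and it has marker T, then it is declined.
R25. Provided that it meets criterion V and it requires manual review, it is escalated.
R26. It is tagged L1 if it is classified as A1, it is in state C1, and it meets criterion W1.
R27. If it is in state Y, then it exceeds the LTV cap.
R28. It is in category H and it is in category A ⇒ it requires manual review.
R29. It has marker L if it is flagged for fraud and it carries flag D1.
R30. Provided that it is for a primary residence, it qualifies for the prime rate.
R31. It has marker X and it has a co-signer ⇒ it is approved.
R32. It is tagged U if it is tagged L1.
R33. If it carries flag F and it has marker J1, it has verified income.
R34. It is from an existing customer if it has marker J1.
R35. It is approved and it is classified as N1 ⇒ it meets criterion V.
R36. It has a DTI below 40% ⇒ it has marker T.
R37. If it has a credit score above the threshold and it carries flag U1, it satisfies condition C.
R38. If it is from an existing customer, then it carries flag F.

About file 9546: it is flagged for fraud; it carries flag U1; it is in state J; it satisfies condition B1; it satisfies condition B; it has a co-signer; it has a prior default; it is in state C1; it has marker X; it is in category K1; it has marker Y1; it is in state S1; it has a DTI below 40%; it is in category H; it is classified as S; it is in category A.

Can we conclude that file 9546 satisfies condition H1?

Forward chaining from the given facts derives: satisfies condition P, qualifies for the prime rate, is in state T1, is classified as N1, has marker W, is in state Y, exceeds the LTV cap, requires manual review, is approved, meets criterion V, has marker T, has marker J1, satisfies condition C, is classified as M, is declined, is escalated, is from an existing customer, carries flag F, is pre-approved, is classified as A1, is in category Q, has verified income.
The only rule concluding "it satisfies condition H1" is R23, which needs "it has complete documentation"; that is never established.

No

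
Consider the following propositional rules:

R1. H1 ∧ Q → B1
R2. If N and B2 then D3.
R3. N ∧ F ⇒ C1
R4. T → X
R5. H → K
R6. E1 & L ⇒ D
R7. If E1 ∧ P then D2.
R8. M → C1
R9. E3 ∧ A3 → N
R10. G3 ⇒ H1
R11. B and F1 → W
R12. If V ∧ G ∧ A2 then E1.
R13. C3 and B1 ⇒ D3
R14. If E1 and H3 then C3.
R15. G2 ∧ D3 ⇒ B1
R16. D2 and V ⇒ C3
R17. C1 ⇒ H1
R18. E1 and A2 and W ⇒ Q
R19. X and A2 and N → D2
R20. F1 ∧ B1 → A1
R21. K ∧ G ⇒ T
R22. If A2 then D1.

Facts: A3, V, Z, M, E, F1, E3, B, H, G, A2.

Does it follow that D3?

Yes

K  (by R5: H)
C1  (by R8: M)
N  (by R9: E3, A3)
W  (by R11: B, F1)
E1  (by R12: V, G, A2)
H1  (by R17: C1)
Q  (by R18: E1, A2, W)
T  (by R21: K, G)
B1  (by R1: H1, Q)
X  (by R4: T)
D2  (by R19: X, A2, N)
C3  (by R16: D2, V)
D3  (by R13: C3, B1)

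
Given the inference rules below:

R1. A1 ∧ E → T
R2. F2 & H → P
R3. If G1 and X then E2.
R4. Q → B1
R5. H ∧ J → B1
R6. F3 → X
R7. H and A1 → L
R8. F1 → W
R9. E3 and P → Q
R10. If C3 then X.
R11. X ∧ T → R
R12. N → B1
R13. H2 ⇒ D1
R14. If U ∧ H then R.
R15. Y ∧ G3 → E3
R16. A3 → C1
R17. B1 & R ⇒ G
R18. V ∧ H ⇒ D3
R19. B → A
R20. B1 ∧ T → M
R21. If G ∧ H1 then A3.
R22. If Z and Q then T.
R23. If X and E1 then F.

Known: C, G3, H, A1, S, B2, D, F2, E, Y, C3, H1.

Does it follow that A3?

Yes

T  (by R1: A1, E)
P  (by R2: F2, H)
X  (by R10: C3)
R  (by R11: X, T)
E3  (by R15: Y, G3)
Q  (by R9: E3, P)
B1  (by R4: Q)
G  (by R17: B1, R)
A3  (by R21: G, H1)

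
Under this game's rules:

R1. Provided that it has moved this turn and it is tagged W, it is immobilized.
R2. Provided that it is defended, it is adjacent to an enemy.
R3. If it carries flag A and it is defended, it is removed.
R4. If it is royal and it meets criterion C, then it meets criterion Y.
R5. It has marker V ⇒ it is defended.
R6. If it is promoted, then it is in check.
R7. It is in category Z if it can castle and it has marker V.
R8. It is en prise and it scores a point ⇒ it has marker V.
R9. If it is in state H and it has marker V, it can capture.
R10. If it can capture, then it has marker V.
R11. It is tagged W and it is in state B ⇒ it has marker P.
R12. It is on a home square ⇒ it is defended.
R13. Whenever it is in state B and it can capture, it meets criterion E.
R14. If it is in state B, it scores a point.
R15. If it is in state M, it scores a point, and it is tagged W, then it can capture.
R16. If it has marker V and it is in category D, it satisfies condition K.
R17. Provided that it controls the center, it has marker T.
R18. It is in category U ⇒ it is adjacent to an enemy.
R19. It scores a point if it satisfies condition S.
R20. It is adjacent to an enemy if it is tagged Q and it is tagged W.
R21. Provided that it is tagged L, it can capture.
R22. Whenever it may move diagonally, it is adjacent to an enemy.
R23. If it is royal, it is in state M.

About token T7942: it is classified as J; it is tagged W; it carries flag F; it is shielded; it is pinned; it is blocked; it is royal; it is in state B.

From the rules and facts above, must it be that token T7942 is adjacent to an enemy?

By R14 (it is in state B): it scores a point.
By R23 (it is royal): it is in state M.
By R15 (it is in state M, it scores a point, it is tagged W): it can capture.
By R10 (it can capture): it has marker V.
By R5 (it has marker V): it is defended.
By R2 (it is defended): it is adjacent to an enemy.

Yes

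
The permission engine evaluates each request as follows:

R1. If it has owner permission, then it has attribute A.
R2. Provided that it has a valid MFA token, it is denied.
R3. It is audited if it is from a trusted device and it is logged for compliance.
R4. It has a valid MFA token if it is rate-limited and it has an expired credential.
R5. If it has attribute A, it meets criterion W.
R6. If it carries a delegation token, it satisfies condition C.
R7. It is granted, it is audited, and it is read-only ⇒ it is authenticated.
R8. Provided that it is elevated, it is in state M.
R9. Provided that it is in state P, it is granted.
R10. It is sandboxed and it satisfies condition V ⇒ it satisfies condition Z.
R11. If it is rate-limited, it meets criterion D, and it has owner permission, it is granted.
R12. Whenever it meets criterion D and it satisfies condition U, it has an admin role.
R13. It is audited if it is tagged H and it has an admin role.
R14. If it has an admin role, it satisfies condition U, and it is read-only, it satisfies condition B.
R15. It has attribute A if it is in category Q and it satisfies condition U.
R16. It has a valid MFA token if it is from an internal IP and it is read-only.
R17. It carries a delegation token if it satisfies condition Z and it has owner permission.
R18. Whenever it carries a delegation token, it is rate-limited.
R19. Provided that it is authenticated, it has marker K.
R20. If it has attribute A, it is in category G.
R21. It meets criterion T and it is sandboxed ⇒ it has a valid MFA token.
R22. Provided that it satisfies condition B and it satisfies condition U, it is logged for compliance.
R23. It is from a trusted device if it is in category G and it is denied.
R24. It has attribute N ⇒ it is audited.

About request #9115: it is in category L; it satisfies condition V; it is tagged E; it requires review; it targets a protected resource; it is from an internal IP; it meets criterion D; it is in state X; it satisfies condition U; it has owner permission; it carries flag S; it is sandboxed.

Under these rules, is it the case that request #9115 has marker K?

Forward chaining from the given facts derives: has attribute A, meets criterion W, satisfies condition Z, has an admin role, carries a delegation token, is rate-limited, is in category G, satisfies condition C, is granted.
The only rule concluding "it has marker K" is R19, which needs "it is authenticated"; that is never established.

No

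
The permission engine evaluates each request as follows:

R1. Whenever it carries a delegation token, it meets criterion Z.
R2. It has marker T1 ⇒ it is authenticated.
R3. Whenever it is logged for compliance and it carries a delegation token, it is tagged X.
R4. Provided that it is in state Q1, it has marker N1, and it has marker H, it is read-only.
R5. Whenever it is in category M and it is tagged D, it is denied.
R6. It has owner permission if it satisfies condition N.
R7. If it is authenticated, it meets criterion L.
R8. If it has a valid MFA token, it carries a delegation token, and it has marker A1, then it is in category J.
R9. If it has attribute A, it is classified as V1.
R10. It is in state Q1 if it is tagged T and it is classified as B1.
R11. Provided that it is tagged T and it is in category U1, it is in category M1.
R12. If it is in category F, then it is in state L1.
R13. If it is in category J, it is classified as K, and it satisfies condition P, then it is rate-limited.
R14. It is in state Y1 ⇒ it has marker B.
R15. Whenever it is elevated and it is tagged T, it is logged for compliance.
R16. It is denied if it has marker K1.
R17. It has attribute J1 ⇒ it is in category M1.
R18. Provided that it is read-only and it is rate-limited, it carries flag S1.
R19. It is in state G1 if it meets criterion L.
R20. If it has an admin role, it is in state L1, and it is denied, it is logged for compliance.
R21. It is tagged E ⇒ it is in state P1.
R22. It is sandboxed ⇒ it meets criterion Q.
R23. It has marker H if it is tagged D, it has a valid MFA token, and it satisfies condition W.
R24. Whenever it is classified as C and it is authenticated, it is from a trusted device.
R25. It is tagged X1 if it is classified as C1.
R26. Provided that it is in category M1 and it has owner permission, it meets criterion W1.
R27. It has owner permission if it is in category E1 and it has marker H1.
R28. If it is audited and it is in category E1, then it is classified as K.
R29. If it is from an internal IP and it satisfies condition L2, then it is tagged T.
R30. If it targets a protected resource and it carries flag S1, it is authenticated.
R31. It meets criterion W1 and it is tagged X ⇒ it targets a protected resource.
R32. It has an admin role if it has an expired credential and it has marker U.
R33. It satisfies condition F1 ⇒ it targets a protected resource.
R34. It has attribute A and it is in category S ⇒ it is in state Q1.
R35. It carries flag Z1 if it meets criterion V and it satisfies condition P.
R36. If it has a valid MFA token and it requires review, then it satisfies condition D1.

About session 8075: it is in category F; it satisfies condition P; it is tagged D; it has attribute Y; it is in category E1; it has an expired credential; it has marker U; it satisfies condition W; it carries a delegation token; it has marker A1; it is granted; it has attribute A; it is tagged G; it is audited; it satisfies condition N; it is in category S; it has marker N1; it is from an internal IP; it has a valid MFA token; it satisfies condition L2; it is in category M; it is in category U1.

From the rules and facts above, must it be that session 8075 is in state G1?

By R5 (it is in category M, it is tagged D): it is denied.
By R6 (it satisfies condition N): it has owner permission.
By R8 (it has a valid MFA token, it carries a delegation token, it has marker A1): it is in category J.
By R12 (it is in category F): it is in state L1.
By R23 (it is tagged D, it has a valid MFA token, it satisfies condition W): it has marker H.
By R28 (it is audited, it is in category E1): it is classified as K.
By R29 (it is from an internal IP, it satisfies condition L2): it is tagged T.
By R32 (it has an expired credential, it has marker U): it has an admin role.
By R34 (it has attribute A, it is in category S): it is in state Q1.
By R4 (it is in state Q1, it has marker N1, it has marker H): it is read-only.
By R11 (it is tagged T, it is in category U1): it is in category M1.
By R13 (it is in category J, it is classified as K, it satisfies condition P): it is rate-limited.
By R18 (it is read-only, it is rate-limited): it carries flag S1.
By R20 (it has an admin role, it is in state L1, it is denied): it is logged for compliance.
By R26 (it is in category M1, it has owner permission): it meets criterion W1.
By R3 (it is logged for compliance, it carries a delegation token): it is tagged X.
By R31 (it meets criterion W1, it is tagged X): it targets a protected resource.
By R30 (it targets a protected resource, it carries flag S1): it is authenticated.
By R7 (it is authenticated): it meets criterion L.
By R19 (it meets criterion L): it is in state G1.

Yes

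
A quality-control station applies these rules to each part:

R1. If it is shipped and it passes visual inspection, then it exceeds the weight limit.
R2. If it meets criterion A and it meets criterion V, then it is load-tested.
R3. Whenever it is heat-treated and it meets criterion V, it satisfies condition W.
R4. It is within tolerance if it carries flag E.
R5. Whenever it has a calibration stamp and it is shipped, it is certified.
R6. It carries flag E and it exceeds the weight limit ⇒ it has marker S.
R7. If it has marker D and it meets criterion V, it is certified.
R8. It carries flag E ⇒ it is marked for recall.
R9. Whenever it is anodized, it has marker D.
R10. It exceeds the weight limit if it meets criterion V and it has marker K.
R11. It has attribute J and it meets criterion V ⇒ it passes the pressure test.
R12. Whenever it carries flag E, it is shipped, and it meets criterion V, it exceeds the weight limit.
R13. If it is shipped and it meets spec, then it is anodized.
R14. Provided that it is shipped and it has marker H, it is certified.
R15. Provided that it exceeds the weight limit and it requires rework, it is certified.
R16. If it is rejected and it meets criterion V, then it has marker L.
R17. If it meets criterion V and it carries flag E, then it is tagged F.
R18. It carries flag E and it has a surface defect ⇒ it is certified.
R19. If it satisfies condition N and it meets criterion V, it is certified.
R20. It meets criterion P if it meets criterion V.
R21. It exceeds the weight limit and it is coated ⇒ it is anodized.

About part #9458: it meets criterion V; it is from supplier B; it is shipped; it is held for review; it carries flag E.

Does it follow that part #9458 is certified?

No

Forward chaining from the given facts derives: is within tolerance, is marked for recall, exceeds the weight limit, is tagged F, meets criterion P, has marker S.
Rules concluding "it is certified": R5 needs "it has a calibration stamp"; R7 needs "it has marker D"; R14 needs "it has marker H"; R15 needs "it requires rework"; R18 needs "it has a surface defect"; R19 needs "it satisfies condition N" — none of these are established.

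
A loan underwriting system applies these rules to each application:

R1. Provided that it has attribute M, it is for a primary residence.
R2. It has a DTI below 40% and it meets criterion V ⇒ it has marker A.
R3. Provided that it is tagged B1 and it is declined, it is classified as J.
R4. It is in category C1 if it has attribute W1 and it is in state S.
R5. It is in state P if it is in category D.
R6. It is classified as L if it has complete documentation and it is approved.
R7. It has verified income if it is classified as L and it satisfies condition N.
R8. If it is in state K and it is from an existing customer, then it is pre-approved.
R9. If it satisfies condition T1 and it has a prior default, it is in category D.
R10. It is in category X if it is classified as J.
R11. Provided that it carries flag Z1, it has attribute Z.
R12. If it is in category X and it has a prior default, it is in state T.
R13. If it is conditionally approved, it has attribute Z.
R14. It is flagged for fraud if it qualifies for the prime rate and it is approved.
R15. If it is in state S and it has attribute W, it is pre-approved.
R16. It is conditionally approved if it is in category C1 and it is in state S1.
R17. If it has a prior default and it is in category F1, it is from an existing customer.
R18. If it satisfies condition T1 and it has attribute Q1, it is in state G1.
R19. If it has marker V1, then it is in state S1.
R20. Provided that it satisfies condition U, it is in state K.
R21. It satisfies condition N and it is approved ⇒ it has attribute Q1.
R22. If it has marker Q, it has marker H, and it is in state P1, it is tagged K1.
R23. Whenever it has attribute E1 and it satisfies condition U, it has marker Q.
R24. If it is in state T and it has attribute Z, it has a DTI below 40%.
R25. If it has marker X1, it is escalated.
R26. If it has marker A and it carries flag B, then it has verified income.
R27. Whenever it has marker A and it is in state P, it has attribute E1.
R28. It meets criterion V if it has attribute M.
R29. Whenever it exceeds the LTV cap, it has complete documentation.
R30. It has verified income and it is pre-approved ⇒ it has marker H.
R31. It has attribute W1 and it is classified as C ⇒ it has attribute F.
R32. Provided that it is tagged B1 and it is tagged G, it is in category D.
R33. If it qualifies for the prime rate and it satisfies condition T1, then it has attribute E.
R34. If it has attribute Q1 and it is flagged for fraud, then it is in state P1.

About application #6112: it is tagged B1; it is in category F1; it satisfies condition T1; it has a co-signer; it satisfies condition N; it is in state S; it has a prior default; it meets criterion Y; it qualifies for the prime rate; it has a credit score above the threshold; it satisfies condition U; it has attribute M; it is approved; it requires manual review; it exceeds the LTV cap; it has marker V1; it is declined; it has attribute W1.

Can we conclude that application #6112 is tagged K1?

Yes

By R3 (it is tagged B1, it is declined): it is classified as J.
By R4 (it has attribute W1, it is in state S): it is in category C1.
By R9 (it satisfies condition T1, it has a prior default): it is in category D.
By R10 (it is classified as J): it is in category X.
By R12 (it is in category X, it has a prior default): it is in state T.
By R14 (it qualifies for the prime rate, it is approved): it is flagged for fraud.
By R17 (it has a prior default, it is in category F1): it is from an existing customer.
By R19 (it has marker V1): it is in state S1.
By R20 (it satisfies condition U): it is in state K.
By R21 (it satisfies condition N, it is approved): it has attribute Q1.
By R28 (it has attribute M): it meets criterion V.
By R29 (it exceeds the LTV cap): it has complete documentation.
By R34 (it has attribute Q1, it is flagged for fraud): it is in state P1.
By R5 (it is in category D): it is in state P.
By R6 (it has complete documentation, it is approved): it is classified as L.
By R7 (it is classified as L, it satisfies condition N): it has verified income.
By R8 (it is in state K, it is from an existing customer): it is pre-approved.
By R16 (it is in category C1, it is in state S1): it is conditionally approved.
By R30 (it has verified income, it is pre-approved): it has marker H.
By R13 (it is conditionally approved): it has attribute Z.
By R24 (it is in state T, it has attribute Z): it has a DTI below 40%.
By R2 (it has a DTI below 40%, it meets criterion V): it has marker A.
By R27 (it has marker A, it is in state P): it has attribute E1.
By R23 (it has attribute E1, it satisfies condition U): it has marker Q.
By R22 (it has marker Q, it has marker H, it is in state P1): it is tagged K1.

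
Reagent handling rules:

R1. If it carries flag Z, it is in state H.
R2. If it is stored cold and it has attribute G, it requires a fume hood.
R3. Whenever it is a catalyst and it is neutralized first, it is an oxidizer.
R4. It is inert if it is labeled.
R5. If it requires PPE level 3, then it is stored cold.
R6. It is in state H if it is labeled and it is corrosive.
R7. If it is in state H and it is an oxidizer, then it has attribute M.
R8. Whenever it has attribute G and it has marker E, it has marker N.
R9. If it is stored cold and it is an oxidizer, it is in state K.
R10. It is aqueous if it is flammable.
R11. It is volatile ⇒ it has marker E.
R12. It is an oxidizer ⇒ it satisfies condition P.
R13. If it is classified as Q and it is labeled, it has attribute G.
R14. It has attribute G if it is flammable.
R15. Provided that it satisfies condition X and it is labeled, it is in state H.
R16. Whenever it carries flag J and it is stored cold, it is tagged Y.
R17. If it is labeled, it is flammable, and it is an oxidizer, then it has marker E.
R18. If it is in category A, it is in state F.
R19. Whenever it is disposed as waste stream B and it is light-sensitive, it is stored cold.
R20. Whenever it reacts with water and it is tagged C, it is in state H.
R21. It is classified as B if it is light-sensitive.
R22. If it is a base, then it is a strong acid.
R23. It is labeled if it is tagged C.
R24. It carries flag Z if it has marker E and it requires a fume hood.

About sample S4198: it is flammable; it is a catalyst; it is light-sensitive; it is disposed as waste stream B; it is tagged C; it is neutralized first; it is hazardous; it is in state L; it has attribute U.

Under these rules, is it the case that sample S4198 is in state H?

Yes

By R3 (it is a catalyst, it is neutralized first): it is an oxidizer.
By R14 (it is flammable): it has attribute G.
By R19 (it is disposed as waste stream B, it is light-sensitive): it is stored cold.
By R23 (it is tagged C): it is labeled.
By R2 (it is stored cold, it has attribute G): it requires a fume hood.
By R17 (it is labeled, it is flammable, it is an oxidizer): it has marker E.
By R24 (it has marker E, it requires a fume hood): it carries flag Z.
By R1 (it carries flag Z): it is in state H.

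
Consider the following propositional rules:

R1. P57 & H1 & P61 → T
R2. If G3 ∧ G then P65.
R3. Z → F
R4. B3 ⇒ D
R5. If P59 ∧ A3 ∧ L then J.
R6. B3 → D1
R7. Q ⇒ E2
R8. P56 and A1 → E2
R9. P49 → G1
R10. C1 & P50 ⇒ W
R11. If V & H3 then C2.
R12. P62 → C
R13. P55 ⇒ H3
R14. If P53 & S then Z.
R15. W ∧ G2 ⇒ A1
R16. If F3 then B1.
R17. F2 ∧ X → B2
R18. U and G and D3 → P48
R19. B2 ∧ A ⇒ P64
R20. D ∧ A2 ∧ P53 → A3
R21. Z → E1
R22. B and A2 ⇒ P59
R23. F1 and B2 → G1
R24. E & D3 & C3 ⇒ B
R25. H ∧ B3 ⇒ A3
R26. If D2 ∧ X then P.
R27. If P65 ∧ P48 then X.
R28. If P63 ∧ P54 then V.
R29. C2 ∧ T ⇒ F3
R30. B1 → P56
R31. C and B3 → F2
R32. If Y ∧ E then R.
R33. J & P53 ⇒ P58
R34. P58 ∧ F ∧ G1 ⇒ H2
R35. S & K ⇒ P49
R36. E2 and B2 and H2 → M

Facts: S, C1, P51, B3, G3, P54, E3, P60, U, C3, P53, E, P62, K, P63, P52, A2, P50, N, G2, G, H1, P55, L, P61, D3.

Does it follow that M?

Forward chaining from the given facts derives: P65, D, D1, W, C, H3, Z, A1, P48, A3, E1, B, X, V, F2, P49, F, G1, C2, B2, P59, J, P58, H2.
The only rule concluding M is R36, which needs E2; that is never established.

No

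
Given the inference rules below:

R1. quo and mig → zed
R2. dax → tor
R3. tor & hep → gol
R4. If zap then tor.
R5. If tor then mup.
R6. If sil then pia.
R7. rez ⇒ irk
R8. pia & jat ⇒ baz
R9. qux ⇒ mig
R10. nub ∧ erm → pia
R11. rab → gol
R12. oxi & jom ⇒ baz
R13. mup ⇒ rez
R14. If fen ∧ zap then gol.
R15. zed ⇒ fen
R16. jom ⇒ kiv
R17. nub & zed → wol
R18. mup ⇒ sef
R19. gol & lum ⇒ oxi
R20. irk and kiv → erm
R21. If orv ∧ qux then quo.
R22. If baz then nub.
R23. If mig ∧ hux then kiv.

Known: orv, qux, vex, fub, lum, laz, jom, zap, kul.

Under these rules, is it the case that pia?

Yes

tor  (by R4: zap)
mup  (by R5: tor)
mig  (by R9: qux)
rez  (by R13: mup)
kiv  (by R16: jom)
quo  (by R21: orv, qux)
zed  (by R1: quo, mig)
irk  (by R7: rez)
fen  (by R15: zed)
erm  (by R20: irk, kiv)
gol  (by R14: fen, zap)
oxi  (by R19: gol, lum)
baz  (by R12: oxi, jom)
nub  (by R22: baz)
pia  (by R10: nub, erm)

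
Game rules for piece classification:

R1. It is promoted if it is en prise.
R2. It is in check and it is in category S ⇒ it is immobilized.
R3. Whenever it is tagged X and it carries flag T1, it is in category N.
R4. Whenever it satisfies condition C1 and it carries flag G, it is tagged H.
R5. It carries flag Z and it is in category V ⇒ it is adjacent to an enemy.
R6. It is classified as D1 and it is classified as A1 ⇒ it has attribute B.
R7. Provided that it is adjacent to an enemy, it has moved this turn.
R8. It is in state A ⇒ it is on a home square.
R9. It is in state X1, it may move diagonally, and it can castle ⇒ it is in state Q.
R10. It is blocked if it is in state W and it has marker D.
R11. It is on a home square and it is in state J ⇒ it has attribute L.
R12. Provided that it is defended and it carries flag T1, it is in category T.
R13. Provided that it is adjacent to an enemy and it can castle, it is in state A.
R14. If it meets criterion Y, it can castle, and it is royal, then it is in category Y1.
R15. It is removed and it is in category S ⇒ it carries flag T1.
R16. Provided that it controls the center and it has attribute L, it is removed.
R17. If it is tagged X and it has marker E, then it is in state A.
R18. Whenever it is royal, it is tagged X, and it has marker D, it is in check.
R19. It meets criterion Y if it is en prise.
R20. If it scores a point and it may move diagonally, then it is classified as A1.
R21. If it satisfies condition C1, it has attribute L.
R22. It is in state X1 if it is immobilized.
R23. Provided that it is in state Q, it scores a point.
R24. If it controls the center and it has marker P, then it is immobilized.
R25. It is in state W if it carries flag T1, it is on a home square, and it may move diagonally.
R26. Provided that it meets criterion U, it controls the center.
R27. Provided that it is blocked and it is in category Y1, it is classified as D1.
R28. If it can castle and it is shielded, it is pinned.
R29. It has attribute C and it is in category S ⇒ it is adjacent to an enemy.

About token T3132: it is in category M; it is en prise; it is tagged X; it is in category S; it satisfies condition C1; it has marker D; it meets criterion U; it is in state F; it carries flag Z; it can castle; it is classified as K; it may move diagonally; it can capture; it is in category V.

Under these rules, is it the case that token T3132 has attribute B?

Forward chaining from the given facts derives: is promoted, is adjacent to an enemy, has moved this turn, is in state A, meets criterion Y, has attribute L, controls the center, is on a home square, is removed, carries flag T1, is in state W, is in category N, is blocked.
The only rule concluding "it has attribute B" is R6, which needs "it is classified as D1"; that is never established.

No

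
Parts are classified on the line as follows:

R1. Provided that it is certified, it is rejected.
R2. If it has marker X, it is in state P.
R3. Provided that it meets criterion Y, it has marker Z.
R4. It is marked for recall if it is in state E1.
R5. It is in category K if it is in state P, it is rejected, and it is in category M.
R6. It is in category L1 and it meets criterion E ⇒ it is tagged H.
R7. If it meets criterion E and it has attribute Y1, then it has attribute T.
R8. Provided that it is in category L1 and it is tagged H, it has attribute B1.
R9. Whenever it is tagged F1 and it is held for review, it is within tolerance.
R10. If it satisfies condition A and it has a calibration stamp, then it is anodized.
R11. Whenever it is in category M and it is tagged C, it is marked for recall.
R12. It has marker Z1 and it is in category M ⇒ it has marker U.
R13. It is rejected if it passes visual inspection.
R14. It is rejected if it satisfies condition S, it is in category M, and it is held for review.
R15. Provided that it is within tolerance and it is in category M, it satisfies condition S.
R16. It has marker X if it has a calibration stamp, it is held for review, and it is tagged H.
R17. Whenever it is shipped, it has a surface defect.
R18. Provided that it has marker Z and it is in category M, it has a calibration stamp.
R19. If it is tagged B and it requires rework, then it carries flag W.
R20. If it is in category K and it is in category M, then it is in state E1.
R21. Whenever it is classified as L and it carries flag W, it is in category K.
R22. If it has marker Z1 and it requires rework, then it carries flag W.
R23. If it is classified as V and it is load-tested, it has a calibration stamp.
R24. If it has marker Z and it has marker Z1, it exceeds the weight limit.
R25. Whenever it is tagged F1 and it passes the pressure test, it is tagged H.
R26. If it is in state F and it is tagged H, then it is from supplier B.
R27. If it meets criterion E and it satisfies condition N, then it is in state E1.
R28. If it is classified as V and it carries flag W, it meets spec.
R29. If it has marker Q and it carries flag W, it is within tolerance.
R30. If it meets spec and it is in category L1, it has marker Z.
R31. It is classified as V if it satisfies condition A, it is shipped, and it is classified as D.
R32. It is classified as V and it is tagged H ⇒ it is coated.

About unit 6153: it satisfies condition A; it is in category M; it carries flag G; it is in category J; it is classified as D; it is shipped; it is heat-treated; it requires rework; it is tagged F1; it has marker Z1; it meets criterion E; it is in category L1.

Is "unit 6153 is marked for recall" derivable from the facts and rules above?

No

Forward chaining from the given facts derives: is tagged H, has attribute B1, has marker U, has a surface defect, carries flag W, is classified as V, is coated, meets spec, has marker Z, has a calibration stamp, exceeds the weight limit, is anodized.
Rules concluding "it is marked for recall": R4 needs "it is in state E1"; R11 needs "it is tagged C" — none of these are established.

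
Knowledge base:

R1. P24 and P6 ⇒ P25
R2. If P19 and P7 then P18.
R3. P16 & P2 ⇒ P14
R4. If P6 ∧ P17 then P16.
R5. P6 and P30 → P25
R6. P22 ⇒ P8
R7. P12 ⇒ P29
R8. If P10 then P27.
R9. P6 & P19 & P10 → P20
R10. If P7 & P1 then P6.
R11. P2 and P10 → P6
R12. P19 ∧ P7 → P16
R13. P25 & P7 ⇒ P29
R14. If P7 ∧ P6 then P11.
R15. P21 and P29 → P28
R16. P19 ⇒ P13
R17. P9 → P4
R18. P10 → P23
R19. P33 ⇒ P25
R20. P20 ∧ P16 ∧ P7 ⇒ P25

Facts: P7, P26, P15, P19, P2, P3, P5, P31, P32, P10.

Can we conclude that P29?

Yes

P6  (by R11: P2, P10)
P16  (by R12: P19, P7)
P20  (by R9: P6, P19, P10)
P25  (by R20: P20, P16, P7)
P29  (by R13: P25, P7)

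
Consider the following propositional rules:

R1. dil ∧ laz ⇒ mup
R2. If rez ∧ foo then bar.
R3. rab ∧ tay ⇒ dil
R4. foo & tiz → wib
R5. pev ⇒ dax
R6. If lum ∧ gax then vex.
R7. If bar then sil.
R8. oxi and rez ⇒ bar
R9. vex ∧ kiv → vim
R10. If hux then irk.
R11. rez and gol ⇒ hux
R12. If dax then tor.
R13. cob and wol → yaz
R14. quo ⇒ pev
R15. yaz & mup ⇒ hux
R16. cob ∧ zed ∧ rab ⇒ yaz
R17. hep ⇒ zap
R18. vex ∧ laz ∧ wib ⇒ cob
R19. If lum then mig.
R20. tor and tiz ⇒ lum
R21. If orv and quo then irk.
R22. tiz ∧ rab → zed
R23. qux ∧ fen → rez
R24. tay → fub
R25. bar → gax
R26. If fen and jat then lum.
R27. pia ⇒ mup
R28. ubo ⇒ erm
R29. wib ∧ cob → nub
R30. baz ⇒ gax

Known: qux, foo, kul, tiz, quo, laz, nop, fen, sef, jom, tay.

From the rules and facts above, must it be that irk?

No

Forward chaining from the given facts derives: wib, pev, rez, fub, bar, dax, sil, tor, lum, gax, vex, cob, mig, nub.
Rules concluding irk: R10 needs hux; R21 needs orv — none of these are established.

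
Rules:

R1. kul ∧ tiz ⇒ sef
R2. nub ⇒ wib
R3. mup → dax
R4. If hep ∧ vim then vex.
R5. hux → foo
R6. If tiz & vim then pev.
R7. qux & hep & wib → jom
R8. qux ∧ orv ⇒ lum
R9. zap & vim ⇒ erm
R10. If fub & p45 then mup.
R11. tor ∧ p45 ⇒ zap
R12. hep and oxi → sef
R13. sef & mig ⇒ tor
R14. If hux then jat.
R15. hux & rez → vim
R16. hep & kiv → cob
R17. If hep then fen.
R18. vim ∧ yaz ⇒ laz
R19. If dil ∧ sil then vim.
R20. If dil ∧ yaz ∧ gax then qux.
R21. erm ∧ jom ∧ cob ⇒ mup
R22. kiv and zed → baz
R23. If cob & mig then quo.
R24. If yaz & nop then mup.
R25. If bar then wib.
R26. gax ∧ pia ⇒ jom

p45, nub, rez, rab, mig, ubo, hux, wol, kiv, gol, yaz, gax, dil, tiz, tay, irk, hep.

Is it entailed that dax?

No

Forward chaining from the given facts derives: wib, foo, jat, vim, cob, fen, laz, qux, quo, vex, pev, jom.
The only rule concluding dax is R3, which needs mup; that is never established.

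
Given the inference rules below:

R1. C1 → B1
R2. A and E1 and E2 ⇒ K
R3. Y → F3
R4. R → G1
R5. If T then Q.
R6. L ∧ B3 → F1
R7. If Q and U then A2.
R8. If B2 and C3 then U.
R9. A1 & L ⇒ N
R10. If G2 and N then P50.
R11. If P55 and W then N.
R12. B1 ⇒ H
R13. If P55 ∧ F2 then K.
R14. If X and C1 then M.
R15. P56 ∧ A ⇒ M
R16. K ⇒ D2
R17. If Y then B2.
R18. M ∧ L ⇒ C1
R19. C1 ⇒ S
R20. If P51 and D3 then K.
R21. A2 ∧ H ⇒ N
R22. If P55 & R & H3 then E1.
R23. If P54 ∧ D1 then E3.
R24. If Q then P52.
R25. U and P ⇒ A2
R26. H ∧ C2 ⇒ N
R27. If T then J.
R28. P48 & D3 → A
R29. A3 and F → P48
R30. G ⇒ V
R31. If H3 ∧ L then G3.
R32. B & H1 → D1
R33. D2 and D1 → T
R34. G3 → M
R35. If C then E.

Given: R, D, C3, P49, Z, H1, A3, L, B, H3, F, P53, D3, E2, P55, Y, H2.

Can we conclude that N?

B2  (by R17: Y)
E1  (by R22: P55, R, H3)
P48  (by R29: A3, F)
G3  (by R31: H3, L)
D1  (by R32: B, H1)
M  (by R34: G3)
U  (by R8: B2, C3)
C1  (by R18: M, L)
A  (by R28: P48, D3)
B1  (by R1: C1)
K  (by R2: A, E1, E2)
H  (by R12: B1)
D2  (by R16: K)
T  (by R33: D2, D1)
Q  (by R5: T)
A2  (by R7: Q, U)
N  (by R21: A2, H)

Yes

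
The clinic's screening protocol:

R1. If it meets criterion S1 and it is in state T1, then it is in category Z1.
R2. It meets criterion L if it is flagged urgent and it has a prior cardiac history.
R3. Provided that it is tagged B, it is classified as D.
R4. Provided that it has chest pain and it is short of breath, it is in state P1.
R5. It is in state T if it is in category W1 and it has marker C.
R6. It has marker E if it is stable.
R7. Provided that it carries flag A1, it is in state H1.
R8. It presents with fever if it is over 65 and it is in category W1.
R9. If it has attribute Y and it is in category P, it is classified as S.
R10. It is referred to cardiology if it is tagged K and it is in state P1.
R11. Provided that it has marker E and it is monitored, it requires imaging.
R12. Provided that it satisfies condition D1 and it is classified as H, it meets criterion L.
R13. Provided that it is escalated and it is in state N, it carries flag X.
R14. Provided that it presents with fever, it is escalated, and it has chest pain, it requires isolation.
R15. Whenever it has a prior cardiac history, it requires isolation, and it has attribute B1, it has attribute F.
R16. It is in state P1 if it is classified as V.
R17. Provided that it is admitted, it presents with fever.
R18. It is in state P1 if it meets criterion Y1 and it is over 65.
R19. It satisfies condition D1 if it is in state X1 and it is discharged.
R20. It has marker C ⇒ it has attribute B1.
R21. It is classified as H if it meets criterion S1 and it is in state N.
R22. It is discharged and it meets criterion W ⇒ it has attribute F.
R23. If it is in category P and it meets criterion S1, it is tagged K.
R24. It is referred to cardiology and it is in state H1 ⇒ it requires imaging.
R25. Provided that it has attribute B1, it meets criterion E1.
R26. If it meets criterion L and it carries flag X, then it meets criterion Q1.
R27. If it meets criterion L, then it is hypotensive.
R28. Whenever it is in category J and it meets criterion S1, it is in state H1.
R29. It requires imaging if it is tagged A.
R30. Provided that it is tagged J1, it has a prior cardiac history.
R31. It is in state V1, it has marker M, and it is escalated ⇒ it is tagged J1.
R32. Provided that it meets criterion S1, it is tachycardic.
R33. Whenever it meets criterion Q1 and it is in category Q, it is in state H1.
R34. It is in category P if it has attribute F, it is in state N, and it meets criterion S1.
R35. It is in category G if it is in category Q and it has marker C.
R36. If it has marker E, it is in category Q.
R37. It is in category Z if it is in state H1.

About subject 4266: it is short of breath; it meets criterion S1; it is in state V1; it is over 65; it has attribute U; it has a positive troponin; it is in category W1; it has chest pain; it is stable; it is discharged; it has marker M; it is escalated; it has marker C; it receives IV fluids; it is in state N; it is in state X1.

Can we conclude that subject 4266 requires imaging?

Yes

By R4 (it has chest pain, it is short of breath): it is in state P1.
By R6 (it is stable): it has marker E.
By R8 (it is over 65, it is in category W1): it presents with fever.
By R13 (it is escalated, it is in state N): it carries flag X.
By R14 (it presents with fever, it is escalated, it has chest pain): it requires isolation.
By R19 (it is in state X1, it is discharged): it satisfies condition D1.
By R20 (it has marker C): it has attribute B1.
By R21 (it meets criterion S1, it is in state N): it is classified as H.
By R31 (it is in state V1, it has marker M, it is escalated): it is tagged J1.
By R36 (it has marker E): it is in category Q.
By R12 (it satisfies condition D1, it is classified as H): it meets criterion L.
By R26 (it meets criterion L, it carries flag X): it meets criterion Q1.
By R30 (it is tagged J1): it has a prior cardiac history.
By R33 (it meets criterion Q1, it is in category Q): it is in state H1.
By R15 (it has a prior cardiac history, it requires isolation, it has attribute B1): it has attribute F.
By R34 (it has attribute F, it is in state N, it meets criterion S1): it is in category P.
By R23 (it is in category P, it meets criterion S1): it is tagged K.
By R10 (it is tagged K, it is in state P1): it is referred to cardiology.
By R24 (it is referred to cardiology, it is in state H1): it requires imaging.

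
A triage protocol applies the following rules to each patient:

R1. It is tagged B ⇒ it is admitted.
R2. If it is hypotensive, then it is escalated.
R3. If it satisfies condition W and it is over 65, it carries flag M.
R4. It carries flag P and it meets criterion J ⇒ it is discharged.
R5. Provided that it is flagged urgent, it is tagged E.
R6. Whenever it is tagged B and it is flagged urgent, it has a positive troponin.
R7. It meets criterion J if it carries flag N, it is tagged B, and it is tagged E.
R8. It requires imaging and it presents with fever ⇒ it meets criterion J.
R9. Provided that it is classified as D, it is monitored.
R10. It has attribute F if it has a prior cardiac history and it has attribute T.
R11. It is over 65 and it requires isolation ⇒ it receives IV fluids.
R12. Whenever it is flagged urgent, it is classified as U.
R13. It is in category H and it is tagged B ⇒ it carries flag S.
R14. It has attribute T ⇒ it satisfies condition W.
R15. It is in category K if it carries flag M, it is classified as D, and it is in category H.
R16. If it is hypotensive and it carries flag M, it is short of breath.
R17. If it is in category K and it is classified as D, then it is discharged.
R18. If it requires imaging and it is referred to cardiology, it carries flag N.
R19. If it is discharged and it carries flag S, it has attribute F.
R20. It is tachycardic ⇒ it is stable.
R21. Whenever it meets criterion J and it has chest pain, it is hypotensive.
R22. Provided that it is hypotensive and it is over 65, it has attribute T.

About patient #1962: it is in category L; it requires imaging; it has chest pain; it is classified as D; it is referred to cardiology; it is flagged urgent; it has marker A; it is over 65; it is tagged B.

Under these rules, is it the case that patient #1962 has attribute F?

Forward chaining from the given facts derives: is admitted, is tagged E, has a positive troponin, is monitored, is classified as U, carries flag N, meets criterion J, is hypotensive, has attribute T, is escalated, satisfies condition W, carries flag M, is short of breath.
Rules concluding "it has attribute F": R10 needs "it has a prior cardiac history"; R19 needs "it is discharged" — none of these are established.

No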